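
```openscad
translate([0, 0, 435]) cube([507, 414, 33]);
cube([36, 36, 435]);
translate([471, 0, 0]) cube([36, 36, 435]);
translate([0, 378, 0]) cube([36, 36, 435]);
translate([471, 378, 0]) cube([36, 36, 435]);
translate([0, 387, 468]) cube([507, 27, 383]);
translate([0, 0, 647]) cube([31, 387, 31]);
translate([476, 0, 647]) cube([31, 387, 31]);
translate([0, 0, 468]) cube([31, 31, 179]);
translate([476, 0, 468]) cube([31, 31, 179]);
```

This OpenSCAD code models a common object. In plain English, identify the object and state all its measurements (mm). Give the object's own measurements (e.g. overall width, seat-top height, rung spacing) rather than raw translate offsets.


A chair. The seat is a 507×414×33 mm slab with its top at z = 468 mm, on four 36×36 mm corner legs (flush with the seat edges, standing on z = 0). A flat backrest 27 mm thick, 383 mm tall, spans the full seat width and rises from the seat top along its +y edge, rear face flush with the rear of the seat. Two armrests of 31×31 mm section run along each side from the seat's front edge to the front of the backrest, top faces 210 mm above the seat top and outer faces flush with the seat's x-edges; a 31×31 mm post under the front of each armrest stands on the seat at the front corner.


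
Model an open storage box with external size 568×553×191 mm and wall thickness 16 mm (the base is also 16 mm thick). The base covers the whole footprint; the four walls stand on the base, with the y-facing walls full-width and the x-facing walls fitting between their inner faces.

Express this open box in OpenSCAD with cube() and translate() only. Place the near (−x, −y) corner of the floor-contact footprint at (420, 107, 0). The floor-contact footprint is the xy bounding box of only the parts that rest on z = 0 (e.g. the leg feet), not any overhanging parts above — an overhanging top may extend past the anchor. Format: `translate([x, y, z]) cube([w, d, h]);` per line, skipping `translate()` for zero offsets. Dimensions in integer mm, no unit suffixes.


translate([420, 107, 0]) cube([568, 553, 16]);
translate([420, 107, 16]) cube([568, 16, 175]);
translate([420, 644, 16]) cube([568, 16, 175]);
translate([420, 123, 16]) cube([16, 521, 175]);
translate([972, 123, 16]) cube([16, 521, 175]);


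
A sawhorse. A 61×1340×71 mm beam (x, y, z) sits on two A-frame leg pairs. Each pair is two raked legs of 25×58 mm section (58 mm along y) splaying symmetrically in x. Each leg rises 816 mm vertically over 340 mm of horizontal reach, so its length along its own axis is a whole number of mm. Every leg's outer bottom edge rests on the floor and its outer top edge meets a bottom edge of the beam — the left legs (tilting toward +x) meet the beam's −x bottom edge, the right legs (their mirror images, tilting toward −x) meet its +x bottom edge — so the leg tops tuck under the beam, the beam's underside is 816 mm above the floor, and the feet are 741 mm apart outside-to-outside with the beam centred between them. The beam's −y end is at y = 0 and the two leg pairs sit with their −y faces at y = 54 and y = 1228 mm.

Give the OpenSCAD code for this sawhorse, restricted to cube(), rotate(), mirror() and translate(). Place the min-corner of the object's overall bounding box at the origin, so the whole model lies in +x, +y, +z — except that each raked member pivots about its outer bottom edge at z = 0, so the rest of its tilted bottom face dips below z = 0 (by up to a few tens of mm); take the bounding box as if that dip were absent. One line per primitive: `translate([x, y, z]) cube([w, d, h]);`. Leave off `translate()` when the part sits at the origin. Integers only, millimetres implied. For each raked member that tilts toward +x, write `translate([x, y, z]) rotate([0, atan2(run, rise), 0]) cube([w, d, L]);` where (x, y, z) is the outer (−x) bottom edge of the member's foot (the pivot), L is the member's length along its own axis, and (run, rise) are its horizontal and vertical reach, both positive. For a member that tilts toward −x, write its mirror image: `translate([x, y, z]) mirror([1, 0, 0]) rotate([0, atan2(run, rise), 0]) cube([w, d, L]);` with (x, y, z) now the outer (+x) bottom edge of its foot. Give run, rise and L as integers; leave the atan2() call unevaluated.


translate([340, 0, 816]) cube([61, 1340, 71]);
translate([0, 54, 0]) rotate([0, atan2(340, 816), 0]) cube([25, 58, 884]);
translate([741, 54, 0]) mirror([1, 0, 0]) rotate([0, atan2(340, 816), 0]) cube([25, 58, 884]);
translate([0, 1228, 0]) rotate([0, atan2(340, 816), 0]) cube([25, 58, 884]);
translate([741, 1228, 0]) mirror([1, 0, 0]) rotate([0, atan2(340, 816), 0]) cube([25, 58, 884]);


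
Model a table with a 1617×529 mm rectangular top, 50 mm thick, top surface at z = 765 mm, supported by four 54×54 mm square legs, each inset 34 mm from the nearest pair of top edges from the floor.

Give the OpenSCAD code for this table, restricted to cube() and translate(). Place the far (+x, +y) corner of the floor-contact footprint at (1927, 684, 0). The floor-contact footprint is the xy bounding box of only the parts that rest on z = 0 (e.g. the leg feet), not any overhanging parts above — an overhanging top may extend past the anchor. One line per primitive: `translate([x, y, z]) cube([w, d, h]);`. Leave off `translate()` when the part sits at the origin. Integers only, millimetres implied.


translate([344, 189, 715]) cube([1617, 529, 50]);
translate([378, 223, 0]) cube([54, 54, 715]);
translate([1873, 223, 0]) cube([54, 54, 715]);
translate([378, 630, 0]) cube([54, 54, 715]);
translate([1873, 630, 0]) cube([54, 54, 715]);


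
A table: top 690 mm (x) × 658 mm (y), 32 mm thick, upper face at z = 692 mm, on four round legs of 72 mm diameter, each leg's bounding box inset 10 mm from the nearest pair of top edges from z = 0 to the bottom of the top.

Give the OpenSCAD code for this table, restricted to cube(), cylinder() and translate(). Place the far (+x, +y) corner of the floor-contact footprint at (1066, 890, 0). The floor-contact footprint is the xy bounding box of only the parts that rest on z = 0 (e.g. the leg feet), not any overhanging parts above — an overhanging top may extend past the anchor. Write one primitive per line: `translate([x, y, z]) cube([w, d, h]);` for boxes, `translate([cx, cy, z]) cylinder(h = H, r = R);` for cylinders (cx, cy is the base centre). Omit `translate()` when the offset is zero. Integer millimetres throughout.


translate([386, 242, 660]) cube([690, 658, 32]);
translate([432, 288, 0]) cylinder(h = 660, r = 36);
translate([1030, 288, 0]) cylinder(h = 660, r = 36);
translate([432, 854, 0]) cylinder(h = 660, r = 36);
translate([1030, 854, 0]) cylinder(h = 660, r = 36);


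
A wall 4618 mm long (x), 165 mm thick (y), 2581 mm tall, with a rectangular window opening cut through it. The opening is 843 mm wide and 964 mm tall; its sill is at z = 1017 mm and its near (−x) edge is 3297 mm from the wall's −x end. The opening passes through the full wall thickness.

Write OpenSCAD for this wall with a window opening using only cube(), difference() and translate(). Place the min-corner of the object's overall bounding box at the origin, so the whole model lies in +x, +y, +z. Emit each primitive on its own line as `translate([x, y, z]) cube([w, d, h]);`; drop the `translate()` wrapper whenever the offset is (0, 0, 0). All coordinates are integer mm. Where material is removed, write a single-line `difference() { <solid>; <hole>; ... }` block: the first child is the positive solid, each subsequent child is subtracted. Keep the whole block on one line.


difference() { cube([4618, 165, 2581]); translate([3297, 0, 1017]) cube([843, 165, 964]); }


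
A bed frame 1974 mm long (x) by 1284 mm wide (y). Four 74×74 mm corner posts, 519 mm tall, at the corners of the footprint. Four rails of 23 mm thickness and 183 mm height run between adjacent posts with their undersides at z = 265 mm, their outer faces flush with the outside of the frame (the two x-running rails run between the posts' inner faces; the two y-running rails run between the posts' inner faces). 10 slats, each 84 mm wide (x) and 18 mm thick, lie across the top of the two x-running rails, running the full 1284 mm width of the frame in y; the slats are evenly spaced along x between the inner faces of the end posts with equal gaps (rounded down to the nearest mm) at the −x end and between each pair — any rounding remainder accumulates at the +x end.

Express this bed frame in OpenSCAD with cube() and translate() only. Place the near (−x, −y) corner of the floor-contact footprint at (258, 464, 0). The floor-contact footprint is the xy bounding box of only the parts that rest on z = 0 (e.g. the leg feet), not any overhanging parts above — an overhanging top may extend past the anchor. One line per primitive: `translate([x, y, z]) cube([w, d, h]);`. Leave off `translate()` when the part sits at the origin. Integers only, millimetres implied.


translate([258, 464, 0]) cube([74, 74, 519]);
translate([258, 1674, 0]) cube([74, 74, 519]);
translate([2158, 464, 0]) cube([74, 74, 519]);
translate([2158, 1674, 0]) cube([74, 74, 519]);
translate([332, 464, 265]) cube([1826, 23, 183]);
translate([332, 1725, 265]) cube([1826, 23, 183]);
translate([258, 538, 265]) cube([23, 1136, 183]);
translate([2209, 538, 265]) cube([23, 1136, 183]);
translate([421, 464, 448]) cube([84, 1284, 18]);
translate([594, 464, 448]) cube([84, 1284, 18]);
translate([767, 464, 448]) cube([84, 1284, 18]);
translate([940, 464, 448]) cube([84, 1284, 18]);
translate([1113, 464, 448]) cube([84, 1284, 18]);
translate([1286, 464, 448]) cube([84, 1284, 18]);
translate([1459, 464, 448]) cube([84, 1284, 18]);
translate([1632, 464, 448]) cube([84, 1284, 18]);
translate([1805, 464, 448]) cube([84, 1284, 18]);
translate([1978, 464, 448]) cube([84, 1284, 18]);


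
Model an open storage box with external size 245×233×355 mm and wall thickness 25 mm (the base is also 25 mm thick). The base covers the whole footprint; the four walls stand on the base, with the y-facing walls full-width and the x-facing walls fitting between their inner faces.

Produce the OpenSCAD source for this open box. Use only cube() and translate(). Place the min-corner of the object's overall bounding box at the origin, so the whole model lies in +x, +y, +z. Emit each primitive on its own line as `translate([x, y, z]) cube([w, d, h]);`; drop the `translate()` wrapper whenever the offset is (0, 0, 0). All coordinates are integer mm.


cube([245, 233, 25]);
translate([0, 0, 25]) cube([245, 25, 330]);
translate([0, 208, 25]) cube([245, 25, 330]);
translate([0, 25, 25]) cube([25, 183, 330]);
translate([220, 25, 25]) cube([25, 183, 330]);


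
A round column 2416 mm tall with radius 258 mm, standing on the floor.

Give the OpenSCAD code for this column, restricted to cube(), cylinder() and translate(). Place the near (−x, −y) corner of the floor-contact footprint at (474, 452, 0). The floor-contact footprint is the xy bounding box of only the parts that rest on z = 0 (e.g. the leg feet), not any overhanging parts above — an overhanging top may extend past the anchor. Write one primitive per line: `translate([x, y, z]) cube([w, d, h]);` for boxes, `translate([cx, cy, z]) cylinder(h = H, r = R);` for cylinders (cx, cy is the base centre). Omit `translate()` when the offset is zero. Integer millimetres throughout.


translate([732, 710, 0]) cylinder(h = 2416, r = 258);


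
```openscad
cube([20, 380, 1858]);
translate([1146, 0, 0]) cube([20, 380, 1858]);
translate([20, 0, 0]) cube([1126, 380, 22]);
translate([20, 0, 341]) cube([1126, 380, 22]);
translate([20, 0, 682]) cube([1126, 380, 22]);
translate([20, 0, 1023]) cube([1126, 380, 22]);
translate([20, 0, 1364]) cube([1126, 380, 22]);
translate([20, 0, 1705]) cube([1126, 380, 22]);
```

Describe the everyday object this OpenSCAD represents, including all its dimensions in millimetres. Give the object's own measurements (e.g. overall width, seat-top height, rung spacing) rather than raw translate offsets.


An open bookshelf. Two side panels, each 20 mm thick, 380 mm deep and 1858 mm tall, stand 1166 mm apart (outside-to-outside). Between them sit 6 shelves, each 22 mm thick and 380 mm deep, spanning the full gap between the sides. The bottom shelf rests on the floor (its underside at z = 0) and the clear gap between one shelf's top and the next shelf's underside is 319 mm.


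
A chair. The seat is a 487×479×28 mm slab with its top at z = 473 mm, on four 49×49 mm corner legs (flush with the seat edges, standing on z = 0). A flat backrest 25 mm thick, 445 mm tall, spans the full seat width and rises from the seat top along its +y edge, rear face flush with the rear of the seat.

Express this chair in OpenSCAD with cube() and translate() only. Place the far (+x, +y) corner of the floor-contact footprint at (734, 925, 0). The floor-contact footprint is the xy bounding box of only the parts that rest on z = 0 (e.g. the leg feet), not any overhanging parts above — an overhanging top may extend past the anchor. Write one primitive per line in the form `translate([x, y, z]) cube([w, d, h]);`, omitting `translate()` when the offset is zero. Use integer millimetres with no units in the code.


translate([247, 446, 445]) cube([487, 479, 28]);
translate([247, 446, 0]) cube([49, 49, 445]);
translate([685, 446, 0]) cube([49, 49, 445]);
translate([247, 876, 0]) cube([49, 49, 445]);
translate([685, 876, 0]) cube([49, 49, 445]);
translate([247, 900, 473]) cube([487, 25, 445]);


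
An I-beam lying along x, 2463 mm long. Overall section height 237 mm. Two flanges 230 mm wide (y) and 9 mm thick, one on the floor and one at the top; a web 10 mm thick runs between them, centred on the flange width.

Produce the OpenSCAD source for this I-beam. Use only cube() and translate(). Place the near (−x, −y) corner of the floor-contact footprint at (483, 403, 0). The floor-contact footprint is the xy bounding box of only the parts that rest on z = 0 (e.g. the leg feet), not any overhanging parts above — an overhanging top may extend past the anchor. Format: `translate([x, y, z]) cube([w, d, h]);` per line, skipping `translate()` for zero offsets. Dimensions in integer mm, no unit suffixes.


translate([483, 403, 0]) cube([2463, 230, 9]);
translate([483, 513, 9]) cube([2463, 10, 219]);
translate([483, 403, 228]) cube([2463, 230, 9]);


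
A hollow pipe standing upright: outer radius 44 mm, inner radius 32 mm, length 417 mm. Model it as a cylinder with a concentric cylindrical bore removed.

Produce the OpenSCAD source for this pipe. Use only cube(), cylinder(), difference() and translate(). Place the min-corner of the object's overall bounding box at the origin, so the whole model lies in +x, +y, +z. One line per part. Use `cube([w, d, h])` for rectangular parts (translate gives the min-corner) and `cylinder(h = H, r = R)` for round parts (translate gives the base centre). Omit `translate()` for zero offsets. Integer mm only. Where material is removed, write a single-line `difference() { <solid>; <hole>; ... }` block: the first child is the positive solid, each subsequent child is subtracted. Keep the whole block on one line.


difference() { translate([44, 44, 0]) cylinder(h = 417, r = 44); translate([44, 44, 0]) cylinder(h = 417, r = 32); }


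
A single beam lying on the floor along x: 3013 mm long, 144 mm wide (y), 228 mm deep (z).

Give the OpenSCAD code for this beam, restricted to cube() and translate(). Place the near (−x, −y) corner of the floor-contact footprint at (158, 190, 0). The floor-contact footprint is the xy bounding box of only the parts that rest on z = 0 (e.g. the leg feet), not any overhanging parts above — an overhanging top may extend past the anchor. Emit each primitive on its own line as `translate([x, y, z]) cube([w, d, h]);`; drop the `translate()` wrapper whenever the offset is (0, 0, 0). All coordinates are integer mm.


translate([158, 190, 0]) cube([3013, 144, 228]);


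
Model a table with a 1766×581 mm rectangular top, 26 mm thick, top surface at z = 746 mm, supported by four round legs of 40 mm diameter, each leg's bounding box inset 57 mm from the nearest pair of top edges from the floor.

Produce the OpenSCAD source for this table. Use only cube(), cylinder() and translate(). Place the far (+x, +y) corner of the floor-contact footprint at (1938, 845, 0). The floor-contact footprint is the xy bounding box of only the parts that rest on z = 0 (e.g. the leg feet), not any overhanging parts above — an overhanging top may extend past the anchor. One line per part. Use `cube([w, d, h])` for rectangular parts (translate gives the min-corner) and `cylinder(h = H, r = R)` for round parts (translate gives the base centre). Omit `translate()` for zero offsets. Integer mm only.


translate([229, 321, 720]) cube([1766, 581, 26]);
translate([306, 398, 0]) cylinder(h = 720, r = 20);
translate([1918, 398, 0]) cylinder(h = 720, r = 20);
translate([306, 825, 0]) cylinder(h = 720, r = 20);
translate([1918, 825, 0]) cylinder(h = 720, r = 20);


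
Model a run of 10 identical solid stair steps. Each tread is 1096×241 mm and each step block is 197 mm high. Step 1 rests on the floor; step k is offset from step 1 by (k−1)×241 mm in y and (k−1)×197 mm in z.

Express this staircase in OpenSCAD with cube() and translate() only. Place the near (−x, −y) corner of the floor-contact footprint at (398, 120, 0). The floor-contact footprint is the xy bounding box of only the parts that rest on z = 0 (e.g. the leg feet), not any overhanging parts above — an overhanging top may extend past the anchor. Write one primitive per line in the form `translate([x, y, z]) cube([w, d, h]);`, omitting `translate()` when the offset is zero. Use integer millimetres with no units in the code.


translate([398, 120, 0]) cube([1096, 241, 197]);
translate([398, 361, 197]) cube([1096, 241, 197]);
translate([398, 602, 394]) cube([1096, 241, 197]);
translate([398, 843, 591]) cube([1096, 241, 197]);
translate([398, 1084, 788]) cube([1096, 241, 197]);
translate([398, 1325, 985]) cube([1096, 241, 197]);
translate([398, 1566, 1182]) cube([1096, 241, 197]);
translate([398, 1807, 1379]) cube([1096, 241, 197]);
translate([398, 2048, 1576]) cube([1096, 241, 197]);
translate([398, 2289, 1773]) cube([1096, 241, 197]);


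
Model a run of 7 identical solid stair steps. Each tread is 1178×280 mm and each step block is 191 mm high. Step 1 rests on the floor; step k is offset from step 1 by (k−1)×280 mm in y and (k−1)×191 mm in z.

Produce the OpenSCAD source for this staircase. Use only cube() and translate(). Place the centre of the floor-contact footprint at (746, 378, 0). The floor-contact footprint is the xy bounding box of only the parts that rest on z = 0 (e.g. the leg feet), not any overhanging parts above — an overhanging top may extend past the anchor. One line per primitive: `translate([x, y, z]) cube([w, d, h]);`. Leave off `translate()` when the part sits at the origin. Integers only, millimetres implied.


translate([157, 238, 0]) cube([1178, 280, 191]);
translate([157, 518, 191]) cube([1178, 280, 191]);
translate([157, 798, 382]) cube([1178, 280, 191]);
translate([157, 1078, 573]) cube([1178, 280, 191]);
translate([157, 1358, 764]) cube([1178, 280, 191]);
translate([157, 1638, 955]) cube([1178, 280, 191]);
translate([157, 1918, 1146]) cube([1178, 280, 191]);


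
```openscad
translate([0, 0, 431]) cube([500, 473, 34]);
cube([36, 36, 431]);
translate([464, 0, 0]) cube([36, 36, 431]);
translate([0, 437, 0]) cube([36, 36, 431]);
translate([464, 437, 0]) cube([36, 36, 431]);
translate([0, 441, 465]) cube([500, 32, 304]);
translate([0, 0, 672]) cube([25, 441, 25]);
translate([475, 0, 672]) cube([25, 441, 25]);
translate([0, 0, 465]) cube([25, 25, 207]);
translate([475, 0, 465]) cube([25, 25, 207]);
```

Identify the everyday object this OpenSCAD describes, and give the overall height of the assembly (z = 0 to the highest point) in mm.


A chair. The overall height is 769 mm.

A slab on four corner posts with a tall panel at the back — a chair. The seat slab sits at z = 431 with thickness 34, and the 304 mm backrest starts at the seat top, so the overall height is 431 + 34 + 304 = 769 mm.


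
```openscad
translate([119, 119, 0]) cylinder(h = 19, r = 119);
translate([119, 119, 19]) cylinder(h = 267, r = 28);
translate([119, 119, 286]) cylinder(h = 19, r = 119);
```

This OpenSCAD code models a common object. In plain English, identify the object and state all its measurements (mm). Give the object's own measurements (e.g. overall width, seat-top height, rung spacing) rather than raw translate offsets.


A spool: two coaxial disc flanges of radius 119 mm and thickness 19 mm, joined by a core cylinder of radius 28 mm and height 267 mm. The lower flange rests on z = 0 and the three cylinders share a vertical axis.


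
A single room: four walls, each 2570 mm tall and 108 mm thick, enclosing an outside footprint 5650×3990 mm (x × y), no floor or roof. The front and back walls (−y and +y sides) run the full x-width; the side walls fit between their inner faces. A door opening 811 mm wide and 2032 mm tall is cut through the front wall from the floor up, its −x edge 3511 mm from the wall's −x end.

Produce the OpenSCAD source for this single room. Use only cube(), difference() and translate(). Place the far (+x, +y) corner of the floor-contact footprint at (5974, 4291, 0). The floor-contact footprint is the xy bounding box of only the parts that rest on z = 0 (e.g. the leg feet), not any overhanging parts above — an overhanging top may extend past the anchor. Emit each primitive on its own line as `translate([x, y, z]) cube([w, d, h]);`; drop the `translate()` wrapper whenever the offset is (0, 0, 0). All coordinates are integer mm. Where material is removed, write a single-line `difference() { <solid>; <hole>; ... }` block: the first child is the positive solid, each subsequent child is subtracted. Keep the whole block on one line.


difference() { translate([324, 301, 0]) cube([5650, 108, 2570]); translate([3835, 301, 0]) cube([811, 108, 2032]); }
translate([324, 4183, 0]) cube([5650, 108, 2570]);
translate([324, 409, 0]) cube([108, 3774, 2570]);
translate([5866, 409, 0]) cube([108, 3774, 2570]);


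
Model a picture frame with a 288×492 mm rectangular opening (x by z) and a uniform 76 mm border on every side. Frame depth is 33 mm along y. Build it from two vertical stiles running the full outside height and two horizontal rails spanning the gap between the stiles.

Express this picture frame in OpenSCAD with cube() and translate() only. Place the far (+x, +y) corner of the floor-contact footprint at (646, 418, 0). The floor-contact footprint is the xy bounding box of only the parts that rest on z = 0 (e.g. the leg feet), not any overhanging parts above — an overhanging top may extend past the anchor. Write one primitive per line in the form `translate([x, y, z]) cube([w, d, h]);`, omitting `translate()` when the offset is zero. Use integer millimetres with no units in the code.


translate([206, 385, 0]) cube([76, 33, 644]);
translate([570, 385, 0]) cube([76, 33, 644]);
translate([282, 385, 0]) cube([288, 33, 76]);
translate([282, 385, 568]) cube([288, 33, 76]);


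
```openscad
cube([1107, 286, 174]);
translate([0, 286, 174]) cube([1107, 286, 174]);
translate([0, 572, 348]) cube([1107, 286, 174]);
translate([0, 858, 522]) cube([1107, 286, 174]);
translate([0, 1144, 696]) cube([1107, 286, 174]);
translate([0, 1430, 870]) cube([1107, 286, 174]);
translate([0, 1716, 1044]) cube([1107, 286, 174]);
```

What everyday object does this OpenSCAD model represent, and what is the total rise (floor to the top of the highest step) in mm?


A staircase. The total rise is 1218 mm.

7 identical blocks, each offset up and back from the previous — a staircase. Each step is 174 mm tall and there are 7 of them, so the total rise is 7 × 174 = 1218 mm.


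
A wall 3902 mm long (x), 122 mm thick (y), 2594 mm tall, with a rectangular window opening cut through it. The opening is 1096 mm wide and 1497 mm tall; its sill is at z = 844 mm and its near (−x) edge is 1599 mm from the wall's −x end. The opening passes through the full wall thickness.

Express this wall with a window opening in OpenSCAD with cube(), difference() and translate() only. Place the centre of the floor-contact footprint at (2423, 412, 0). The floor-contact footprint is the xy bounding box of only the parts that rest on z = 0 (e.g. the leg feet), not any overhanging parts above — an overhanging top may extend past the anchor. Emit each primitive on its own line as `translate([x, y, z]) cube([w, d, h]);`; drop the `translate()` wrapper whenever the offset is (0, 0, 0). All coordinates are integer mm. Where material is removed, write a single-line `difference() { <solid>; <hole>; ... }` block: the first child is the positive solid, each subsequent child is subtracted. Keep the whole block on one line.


difference() { translate([472, 351, 0]) cube([3902, 122, 2594]); translate([2071, 351, 844]) cube([1096, 122, 1497]); }


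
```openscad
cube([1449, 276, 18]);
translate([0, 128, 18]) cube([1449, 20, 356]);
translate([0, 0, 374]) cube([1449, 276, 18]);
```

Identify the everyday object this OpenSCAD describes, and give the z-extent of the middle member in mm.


An I-beam. The web height is 356 mm.

Two wide flanges with a thin centred web — an I-beam. Overall 392 mm minus two 18 mm flanges gives a web of 392 − 2·18 = 356 mm.


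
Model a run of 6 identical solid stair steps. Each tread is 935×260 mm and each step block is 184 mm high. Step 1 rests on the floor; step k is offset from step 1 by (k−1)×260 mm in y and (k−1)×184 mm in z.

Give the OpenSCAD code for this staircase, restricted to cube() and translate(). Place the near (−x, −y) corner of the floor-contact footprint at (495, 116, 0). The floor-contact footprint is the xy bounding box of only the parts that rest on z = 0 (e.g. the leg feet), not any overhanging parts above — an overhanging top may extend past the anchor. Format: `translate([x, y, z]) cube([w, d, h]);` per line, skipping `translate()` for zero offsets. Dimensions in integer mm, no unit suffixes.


translate([495, 116, 0]) cube([935, 260, 184]);
translate([495, 376, 184]) cube([935, 260, 184]);
translate([495, 636, 368]) cube([935, 260, 184]);
translate([495, 896, 552]) cube([935, 260, 184]);
translate([495, 1156, 736]) cube([935, 260, 184]);
translate([495, 1416, 920]) cube([935, 260, 184]);


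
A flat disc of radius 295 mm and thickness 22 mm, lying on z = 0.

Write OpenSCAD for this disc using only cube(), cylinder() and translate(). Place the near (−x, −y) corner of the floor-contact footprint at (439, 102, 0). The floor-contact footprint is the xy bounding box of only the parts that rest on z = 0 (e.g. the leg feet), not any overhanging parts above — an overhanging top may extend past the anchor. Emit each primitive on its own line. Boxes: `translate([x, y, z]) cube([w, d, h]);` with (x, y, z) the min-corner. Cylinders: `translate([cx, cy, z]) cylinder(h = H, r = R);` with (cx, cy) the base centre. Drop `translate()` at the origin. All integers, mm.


translate([734, 397, 0]) cylinder(h = 22, r = 295);


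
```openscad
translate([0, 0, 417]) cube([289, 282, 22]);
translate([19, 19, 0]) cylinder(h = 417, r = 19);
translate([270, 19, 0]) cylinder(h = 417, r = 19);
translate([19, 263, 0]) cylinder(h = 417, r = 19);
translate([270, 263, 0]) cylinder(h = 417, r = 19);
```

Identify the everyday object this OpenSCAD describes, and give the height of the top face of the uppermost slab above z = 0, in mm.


A stool. The seat height is 439 mm.

A 289×282×22 slab at z = 417 on four corner cylinders — a stool. The seat top is 417 + 22 = 439 mm.


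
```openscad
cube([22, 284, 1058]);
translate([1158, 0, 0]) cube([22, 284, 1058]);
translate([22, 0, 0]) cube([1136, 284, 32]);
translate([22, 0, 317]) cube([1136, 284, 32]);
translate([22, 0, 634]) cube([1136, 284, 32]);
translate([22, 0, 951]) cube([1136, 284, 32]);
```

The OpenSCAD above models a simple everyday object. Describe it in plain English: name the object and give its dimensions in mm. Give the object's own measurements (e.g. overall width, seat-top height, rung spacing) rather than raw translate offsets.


An open bookshelf. Two side panels, each 22 mm thick, 284 mm deep and 1058 mm tall, stand 1180 mm apart (outside-to-outside). Between them sit 4 shelves, each 32 mm thick and 284 mm deep, spanning the full gap between the sides. The bottom shelf rests on the floor (its underside at z = 0) and the clear gap between one shelf's top and the next shelf's underside is 285 mm.


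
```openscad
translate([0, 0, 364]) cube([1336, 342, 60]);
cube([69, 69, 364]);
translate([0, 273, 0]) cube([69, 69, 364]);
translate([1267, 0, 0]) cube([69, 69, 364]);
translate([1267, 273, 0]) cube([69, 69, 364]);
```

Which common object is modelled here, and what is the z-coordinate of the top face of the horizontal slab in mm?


A bench. The seat-top height is 424 mm.

A long slab on four corner posts — a bench. The slab sits at z = 364 with thickness 60, so the top is 364 + 60 = 424 mm.


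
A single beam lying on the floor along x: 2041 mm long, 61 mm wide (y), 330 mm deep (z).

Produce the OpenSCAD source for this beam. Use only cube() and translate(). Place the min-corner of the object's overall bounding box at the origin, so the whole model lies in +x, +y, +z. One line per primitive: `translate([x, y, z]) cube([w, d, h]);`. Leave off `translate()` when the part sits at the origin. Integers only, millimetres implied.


cube([2041, 61, 330]);


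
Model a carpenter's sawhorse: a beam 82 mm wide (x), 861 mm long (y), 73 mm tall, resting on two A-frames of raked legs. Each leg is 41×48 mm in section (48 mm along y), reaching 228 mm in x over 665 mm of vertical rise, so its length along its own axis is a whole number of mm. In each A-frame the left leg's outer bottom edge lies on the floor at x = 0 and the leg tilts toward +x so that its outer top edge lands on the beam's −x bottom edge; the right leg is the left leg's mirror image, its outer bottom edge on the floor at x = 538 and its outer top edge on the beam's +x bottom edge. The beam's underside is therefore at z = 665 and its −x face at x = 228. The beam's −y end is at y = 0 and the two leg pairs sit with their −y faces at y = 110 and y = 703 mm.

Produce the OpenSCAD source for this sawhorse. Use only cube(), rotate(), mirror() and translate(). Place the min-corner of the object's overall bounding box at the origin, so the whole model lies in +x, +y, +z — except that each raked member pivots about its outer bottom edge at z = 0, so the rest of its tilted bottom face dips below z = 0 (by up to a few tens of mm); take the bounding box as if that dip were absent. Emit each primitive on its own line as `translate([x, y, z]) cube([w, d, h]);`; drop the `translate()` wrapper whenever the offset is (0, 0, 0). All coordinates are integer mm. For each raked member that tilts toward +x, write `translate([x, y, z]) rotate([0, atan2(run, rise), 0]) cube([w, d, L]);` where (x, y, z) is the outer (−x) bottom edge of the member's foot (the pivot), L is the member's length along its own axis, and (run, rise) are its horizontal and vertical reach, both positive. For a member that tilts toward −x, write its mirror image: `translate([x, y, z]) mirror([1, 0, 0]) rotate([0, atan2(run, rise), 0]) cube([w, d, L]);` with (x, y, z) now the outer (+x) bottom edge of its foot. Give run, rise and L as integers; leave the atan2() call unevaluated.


// leg length = √(228² + 665²) = 703
// right-leg outer foot x = 2·228 + 82 = 538
// beam min-corner = (228, 0, 665)
translate([228, 0, 665]) cube([82, 861, 73]);
translate([0, 110, 0]) rotate([0, atan2(228, 665), 0]) cube([41, 48, 703]);
translate([538, 110, 0]) mirror([1, 0, 0]) rotate([0, atan2(228, 665), 0]) cube([41, 48, 703]);
translate([0, 703, 0]) rotate([0, atan2(228, 665), 0]) cube([41, 48, 703]);
translate([538, 703, 0]) mirror([1, 0, 0]) rotate([0, atan2(228, 665), 0]) cube([41, 48, 703]);


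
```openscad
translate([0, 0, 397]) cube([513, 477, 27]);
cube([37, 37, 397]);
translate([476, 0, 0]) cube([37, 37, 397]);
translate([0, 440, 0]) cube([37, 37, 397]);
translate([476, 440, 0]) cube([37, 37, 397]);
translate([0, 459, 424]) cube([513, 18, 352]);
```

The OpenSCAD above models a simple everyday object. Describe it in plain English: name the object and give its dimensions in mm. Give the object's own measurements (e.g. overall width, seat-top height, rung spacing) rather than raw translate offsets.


A chair. The seat is a 513×477×27 mm slab with its top at z = 424 mm, on four 37×37 mm corner legs (flush with the seat edges, standing on z = 0). A flat backrest 18 mm thick, 352 mm tall, spans the full seat width and rises from the seat top along its +y edge, rear face flush with the rear of the seat.


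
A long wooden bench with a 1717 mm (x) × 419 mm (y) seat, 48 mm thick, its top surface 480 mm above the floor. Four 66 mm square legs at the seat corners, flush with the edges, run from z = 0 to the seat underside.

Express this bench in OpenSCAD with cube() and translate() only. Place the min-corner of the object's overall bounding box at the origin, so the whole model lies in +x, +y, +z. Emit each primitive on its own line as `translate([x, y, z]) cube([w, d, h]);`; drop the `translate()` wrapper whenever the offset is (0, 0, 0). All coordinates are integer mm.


// leg_h = 480 − 48 = 432
translate([0, 0, 432]) cube([1717, 419, 48]);
cube([66, 66, 432]);
translate([0, 353, 0]) cube([66, 66, 432]);
translate([1651, 0, 0]) cube([66, 66, 432]);
translate([1651, 353, 0]) cube([66, 66, 432]);


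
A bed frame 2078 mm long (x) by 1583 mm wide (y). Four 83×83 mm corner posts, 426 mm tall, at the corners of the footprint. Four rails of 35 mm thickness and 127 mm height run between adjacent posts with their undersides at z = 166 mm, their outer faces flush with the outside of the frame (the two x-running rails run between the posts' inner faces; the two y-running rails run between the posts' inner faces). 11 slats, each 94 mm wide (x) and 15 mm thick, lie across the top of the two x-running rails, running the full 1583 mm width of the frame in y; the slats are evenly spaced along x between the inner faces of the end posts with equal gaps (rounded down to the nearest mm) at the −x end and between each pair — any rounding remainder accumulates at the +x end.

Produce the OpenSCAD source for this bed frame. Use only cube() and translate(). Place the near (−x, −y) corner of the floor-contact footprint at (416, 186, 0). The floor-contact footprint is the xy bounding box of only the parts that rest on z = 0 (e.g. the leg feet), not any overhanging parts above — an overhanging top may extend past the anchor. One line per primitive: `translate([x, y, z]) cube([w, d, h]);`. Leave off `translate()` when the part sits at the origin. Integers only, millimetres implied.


// slat z = rail_z + rail_h = 166 + 127 = 293
// slat gap = ⌊(1912 − 11·94) / 12⌋ = 73
translate([416, 186, 0]) cube([83, 83, 426]);
translate([416, 1686, 0]) cube([83, 83, 426]);
translate([2411, 186, 0]) cube([83, 83, 426]);
translate([2411, 1686, 0]) cube([83, 83, 426]);
translate([499, 186, 166]) cube([1912, 35, 127]);
translate([499, 1734, 166]) cube([1912, 35, 127]);
translate([416, 269, 166]) cube([35, 1417, 127]);
translate([2459, 269, 166]) cube([35, 1417, 127]);
translate([572, 186, 293]) cube([94, 1583, 15]);
translate([739, 186, 293]) cube([94, 1583, 15]);
translate([906, 186, 293]) cube([94, 1583, 15]);
translate([1073, 186, 293]) cube([94, 1583, 15]);
translate([1240, 186, 293]) cube([94, 1583, 15]);
translate([1407, 186, 293]) cube([94, 1583, 15]);
translate([1574, 186, 293]) cube([94, 1583, 15]);
translate([1741, 186, 293]) cube([94, 1583, 15]);
translate([1908, 186, 293]) cube([94, 1583, 15]);
translate([2075, 186, 293]) cube([94, 1583, 15]);
translate([2242, 186, 293]) cube([94, 1583, 15]);


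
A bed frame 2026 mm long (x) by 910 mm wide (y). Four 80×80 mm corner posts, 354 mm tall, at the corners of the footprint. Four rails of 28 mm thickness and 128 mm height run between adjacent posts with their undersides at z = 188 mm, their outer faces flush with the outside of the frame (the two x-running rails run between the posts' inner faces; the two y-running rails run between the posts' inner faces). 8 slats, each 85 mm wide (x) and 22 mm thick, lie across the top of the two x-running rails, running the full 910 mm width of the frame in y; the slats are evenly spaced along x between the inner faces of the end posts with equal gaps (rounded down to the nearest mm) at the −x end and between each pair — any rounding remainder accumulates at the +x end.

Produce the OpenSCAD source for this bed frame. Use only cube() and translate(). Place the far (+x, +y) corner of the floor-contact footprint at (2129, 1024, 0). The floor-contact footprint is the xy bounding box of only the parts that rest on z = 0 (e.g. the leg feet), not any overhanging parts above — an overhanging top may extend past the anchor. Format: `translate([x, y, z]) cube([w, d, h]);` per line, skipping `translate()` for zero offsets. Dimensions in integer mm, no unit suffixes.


translate([103, 114, 0]) cube([80, 80, 354]);
translate([103, 944, 0]) cube([80, 80, 354]);
translate([2049, 114, 0]) cube([80, 80, 354]);
translate([2049, 944, 0]) cube([80, 80, 354]);
translate([183, 114, 188]) cube([1866, 28, 128]);
translate([183, 996, 188]) cube([1866, 28, 128]);
translate([103, 194, 188]) cube([28, 750, 128]);
translate([2101, 194, 188]) cube([28, 750, 128]);
translate([314, 114, 316]) cube([85, 910, 22]);
translate([530, 114, 316]) cube([85, 910, 22]);
translate([746, 114, 316]) cube([85, 910, 22]);
translate([962, 114, 316]) cube([85, 910, 22]);
translate([1178, 114, 316]) cube([85, 910, 22]);
translate([1394, 114, 316]) cube([85, 910, 22]);
translate([1610, 114, 316]) cube([85, 910, 22]);
translate([1826, 114, 316]) cube([85, 910, 22]);


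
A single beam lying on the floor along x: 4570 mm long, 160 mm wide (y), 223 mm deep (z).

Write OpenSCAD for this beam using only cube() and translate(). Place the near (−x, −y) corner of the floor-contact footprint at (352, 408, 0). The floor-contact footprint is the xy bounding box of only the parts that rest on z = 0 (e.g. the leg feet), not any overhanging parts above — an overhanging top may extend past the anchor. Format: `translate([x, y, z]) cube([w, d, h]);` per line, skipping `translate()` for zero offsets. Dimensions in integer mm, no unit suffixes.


translate([352, 408, 0]) cube([4570, 160, 223]);


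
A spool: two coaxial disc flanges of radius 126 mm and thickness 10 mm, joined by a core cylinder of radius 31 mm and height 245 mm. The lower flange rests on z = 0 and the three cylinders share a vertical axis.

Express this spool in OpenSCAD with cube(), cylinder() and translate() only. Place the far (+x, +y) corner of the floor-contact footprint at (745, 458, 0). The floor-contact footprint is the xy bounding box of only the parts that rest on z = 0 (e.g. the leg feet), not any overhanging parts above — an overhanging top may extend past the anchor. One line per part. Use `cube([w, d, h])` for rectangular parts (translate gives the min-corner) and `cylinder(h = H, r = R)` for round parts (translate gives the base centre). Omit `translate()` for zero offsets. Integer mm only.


translate([619, 332, 0]) cylinder(h = 10, r = 126);
translate([619, 332, 10]) cylinder(h = 245, r = 31);
translate([619, 332, 255]) cylinder(h = 10, r = 126);


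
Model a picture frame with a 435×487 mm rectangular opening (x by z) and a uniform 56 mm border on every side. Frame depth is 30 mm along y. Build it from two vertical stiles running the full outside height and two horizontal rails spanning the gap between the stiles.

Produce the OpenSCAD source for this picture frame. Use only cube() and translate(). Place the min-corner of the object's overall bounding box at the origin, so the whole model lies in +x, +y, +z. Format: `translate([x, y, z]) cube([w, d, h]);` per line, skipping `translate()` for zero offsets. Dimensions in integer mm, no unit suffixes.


cube([56, 30, 599]);
translate([491, 0, 0]) cube([56, 30, 599]);
translate([56, 0, 0]) cube([435, 30, 56]);
translate([56, 0, 543]) cube([435, 30, 56]);
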